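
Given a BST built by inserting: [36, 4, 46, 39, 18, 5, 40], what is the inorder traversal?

Tree insertion order: [36, 4, 46, 39, 18, 5, 40]
Tree (level-order array): [36, 4, 46, None, 18, 39, None, 5, None, None, 40]
Inorder traversal: [4, 5, 18, 36, 39, 40, 46]


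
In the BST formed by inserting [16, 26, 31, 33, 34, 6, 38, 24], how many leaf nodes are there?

Tree built from: [16, 26, 31, 33, 34, 6, 38, 24]
Tree (level-order array): [16, 6, 26, None, None, 24, 31, None, None, None, 33, None, 34, None, 38]
Rule: A leaf has 0 children.
Per-node child counts:
  node 16: 2 child(ren)
  node 6: 0 child(ren)
  node 26: 2 child(ren)
  node 24: 0 child(ren)
  node 31: 1 child(ren)
  node 33: 1 child(ren)
  node 34: 1 child(ren)
  node 38: 0 child(ren)
Matching nodes: [6, 24, 38]
Count of leaf nodes: 3


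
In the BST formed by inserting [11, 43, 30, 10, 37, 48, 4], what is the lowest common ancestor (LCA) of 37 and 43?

Tree insertion order: [11, 43, 30, 10, 37, 48, 4]
Tree (level-order array): [11, 10, 43, 4, None, 30, 48, None, None, None, 37]
In a BST, the LCA of p=37, q=43 is the first node v on the
root-to-leaf path with p <= v <= q (go left if both < v, right if both > v).
Walk from root:
  at 11: both 37 and 43 > 11, go right
  at 43: 37 <= 43 <= 43, this is the LCA
LCA = 43


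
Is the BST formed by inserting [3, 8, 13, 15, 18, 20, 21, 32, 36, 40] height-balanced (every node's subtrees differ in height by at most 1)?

Tree (level-order array): [3, None, 8, None, 13, None, 15, None, 18, None, 20, None, 21, None, 32, None, 36, None, 40]
Definition: a tree is height-balanced if, at every node, |h(left) - h(right)| <= 1 (empty subtree has height -1).
Bottom-up per-node check:
  node 40: h_left=-1, h_right=-1, diff=0 [OK], height=0
  node 36: h_left=-1, h_right=0, diff=1 [OK], height=1
  node 32: h_left=-1, h_right=1, diff=2 [FAIL (|-1-1|=2 > 1)], height=2
  node 21: h_left=-1, h_right=2, diff=3 [FAIL (|-1-2|=3 > 1)], height=3
  node 20: h_left=-1, h_right=3, diff=4 [FAIL (|-1-3|=4 > 1)], height=4
  node 18: h_left=-1, h_right=4, diff=5 [FAIL (|-1-4|=5 > 1)], height=5
  node 15: h_left=-1, h_right=5, diff=6 [FAIL (|-1-5|=6 > 1)], height=6
  node 13: h_left=-1, h_right=6, diff=7 [FAIL (|-1-6|=7 > 1)], height=7
  node 8: h_left=-1, h_right=7, diff=8 [FAIL (|-1-7|=8 > 1)], height=8
  node 3: h_left=-1, h_right=8, diff=9 [FAIL (|-1-8|=9 > 1)], height=9
Node 32 violates the condition: |-1 - 1| = 2 > 1.
Result: Not balanced


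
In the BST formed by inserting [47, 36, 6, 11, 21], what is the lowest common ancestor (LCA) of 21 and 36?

Tree insertion order: [47, 36, 6, 11, 21]
Tree (level-order array): [47, 36, None, 6, None, None, 11, None, 21]
In a BST, the LCA of p=21, q=36 is the first node v on the
root-to-leaf path with p <= v <= q (go left if both < v, right if both > v).
Walk from root:
  at 47: both 21 and 36 < 47, go left
  at 36: 21 <= 36 <= 36, this is the LCA
LCA = 36


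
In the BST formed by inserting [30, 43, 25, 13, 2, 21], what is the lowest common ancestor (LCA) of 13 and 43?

Tree insertion order: [30, 43, 25, 13, 2, 21]
Tree (level-order array): [30, 25, 43, 13, None, None, None, 2, 21]
In a BST, the LCA of p=13, q=43 is the first node v on the
root-to-leaf path with p <= v <= q (go left if both < v, right if both > v).
Walk from root:
  at 30: 13 <= 30 <= 43, this is the LCA
LCA = 30


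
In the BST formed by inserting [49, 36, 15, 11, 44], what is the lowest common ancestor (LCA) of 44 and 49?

Tree insertion order: [49, 36, 15, 11, 44]
Tree (level-order array): [49, 36, None, 15, 44, 11]
In a BST, the LCA of p=44, q=49 is the first node v on the
root-to-leaf path with p <= v <= q (go left if both < v, right if both > v).
Walk from root:
  at 49: 44 <= 49 <= 49, this is the LCA
LCA = 49


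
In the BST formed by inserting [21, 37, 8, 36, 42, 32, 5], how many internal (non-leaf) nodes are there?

Tree built from: [21, 37, 8, 36, 42, 32, 5]
Tree (level-order array): [21, 8, 37, 5, None, 36, 42, None, None, 32]
Rule: An internal node has at least one child.
Per-node child counts:
  node 21: 2 child(ren)
  node 8: 1 child(ren)
  node 5: 0 child(ren)
  node 37: 2 child(ren)
  node 36: 1 child(ren)
  node 32: 0 child(ren)
  node 42: 0 child(ren)
Matching nodes: [21, 8, 37, 36]
Count of internal (non-leaf) nodes: 4


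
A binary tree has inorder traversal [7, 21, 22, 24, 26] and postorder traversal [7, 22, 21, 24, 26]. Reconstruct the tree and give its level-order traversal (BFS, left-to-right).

Inorder:   [7, 21, 22, 24, 26]
Postorder: [7, 22, 21, 24, 26]
Algorithm: postorder visits root last, so walk postorder right-to-left;
each value is the root of the current inorder slice — split it at that
value, recurse on the right subtree first, then the left.
Recursive splits:
  root=26; inorder splits into left=[7, 21, 22, 24], right=[]
  root=24; inorder splits into left=[7, 21, 22], right=[]
  root=21; inorder splits into left=[7], right=[22]
  root=22; inorder splits into left=[], right=[]
  root=7; inorder splits into left=[], right=[]
Reconstructed level-order: [26, 24, 21, 7, 22]


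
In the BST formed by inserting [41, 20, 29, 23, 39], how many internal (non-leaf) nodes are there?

Tree built from: [41, 20, 29, 23, 39]
Tree (level-order array): [41, 20, None, None, 29, 23, 39]
Rule: An internal node has at least one child.
Per-node child counts:
  node 41: 1 child(ren)
  node 20: 1 child(ren)
  node 29: 2 child(ren)
  node 23: 0 child(ren)
  node 39: 0 child(ren)
Matching nodes: [41, 20, 29]
Count of internal (non-leaf) nodes: 3


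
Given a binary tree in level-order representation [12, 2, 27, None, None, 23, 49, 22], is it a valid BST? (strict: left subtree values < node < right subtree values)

Level-order array: [12, 2, 27, None, None, 23, 49, 22]
Validate using subtree bounds (lo, hi): at each node, require lo < value < hi,
then recurse left with hi=value and right with lo=value.
Preorder trace (stopping at first violation):
  at node 12 with bounds (-inf, +inf): OK
  at node 2 with bounds (-inf, 12): OK
  at node 27 with bounds (12, +inf): OK
  at node 23 with bounds (12, 27): OK
  at node 22 with bounds (12, 23): OK
  at node 49 with bounds (27, +inf): OK
No violation found at any node.
Result: Valid BST


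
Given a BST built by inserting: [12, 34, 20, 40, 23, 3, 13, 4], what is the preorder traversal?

Tree insertion order: [12, 34, 20, 40, 23, 3, 13, 4]
Tree (level-order array): [12, 3, 34, None, 4, 20, 40, None, None, 13, 23]
Preorder traversal: [12, 3, 4, 34, 20, 13, 23, 40]


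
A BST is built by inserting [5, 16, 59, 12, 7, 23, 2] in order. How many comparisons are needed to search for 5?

Search path for 5: 5
Found: True
Comparisons: 1


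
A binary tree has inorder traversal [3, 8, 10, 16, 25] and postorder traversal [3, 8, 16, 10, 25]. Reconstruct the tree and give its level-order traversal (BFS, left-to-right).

Inorder:   [3, 8, 10, 16, 25]
Postorder: [3, 8, 16, 10, 25]
Algorithm: postorder visits root last, so walk postorder right-to-left;
each value is the root of the current inorder slice — split it at that
value, recurse on the right subtree first, then the left.
Recursive splits:
  root=25; inorder splits into left=[3, 8, 10, 16], right=[]
  root=10; inorder splits into left=[3, 8], right=[16]
  root=16; inorder splits into left=[], right=[]
  root=8; inorder splits into left=[3], right=[]
  root=3; inorder splits into left=[], right=[]
Reconstructed level-order: [25, 10, 8, 16, 3]


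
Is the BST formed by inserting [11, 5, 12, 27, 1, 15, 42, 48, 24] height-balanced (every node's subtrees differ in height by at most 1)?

Tree (level-order array): [11, 5, 12, 1, None, None, 27, None, None, 15, 42, None, 24, None, 48]
Definition: a tree is height-balanced if, at every node, |h(left) - h(right)| <= 1 (empty subtree has height -1).
Bottom-up per-node check:
  node 1: h_left=-1, h_right=-1, diff=0 [OK], height=0
  node 5: h_left=0, h_right=-1, diff=1 [OK], height=1
  node 24: h_left=-1, h_right=-1, diff=0 [OK], height=0
  node 15: h_left=-1, h_right=0, diff=1 [OK], height=1
  node 48: h_left=-1, h_right=-1, diff=0 [OK], height=0
  node 42: h_left=-1, h_right=0, diff=1 [OK], height=1
  node 27: h_left=1, h_right=1, diff=0 [OK], height=2
  node 12: h_left=-1, h_right=2, diff=3 [FAIL (|-1-2|=3 > 1)], height=3
  node 11: h_left=1, h_right=3, diff=2 [FAIL (|1-3|=2 > 1)], height=4
Node 12 violates the condition: |-1 - 2| = 3 > 1.
Result: Not balanced


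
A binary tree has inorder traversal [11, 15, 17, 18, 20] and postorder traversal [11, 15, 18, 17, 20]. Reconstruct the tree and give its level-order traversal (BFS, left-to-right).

Inorder:   [11, 15, 17, 18, 20]
Postorder: [11, 15, 18, 17, 20]
Algorithm: postorder visits root last, so walk postorder right-to-left;
each value is the root of the current inorder slice — split it at that
value, recurse on the right subtree first, then the left.
Recursive splits:
  root=20; inorder splits into left=[11, 15, 17, 18], right=[]
  root=17; inorder splits into left=[11, 15], right=[18]
  root=18; inorder splits into left=[], right=[]
  root=15; inorder splits into left=[11], right=[]
  root=11; inorder splits into left=[], right=[]
Reconstructed level-order: [20, 17, 15, 18, 11]


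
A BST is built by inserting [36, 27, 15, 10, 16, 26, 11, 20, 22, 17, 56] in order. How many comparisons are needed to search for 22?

Search path for 22: 36 -> 27 -> 15 -> 16 -> 26 -> 20 -> 22
Found: True
Comparisons: 7


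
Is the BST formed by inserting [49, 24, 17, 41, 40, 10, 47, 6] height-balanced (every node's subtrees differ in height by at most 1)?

Tree (level-order array): [49, 24, None, 17, 41, 10, None, 40, 47, 6]
Definition: a tree is height-balanced if, at every node, |h(left) - h(right)| <= 1 (empty subtree has height -1).
Bottom-up per-node check:
  node 6: h_left=-1, h_right=-1, diff=0 [OK], height=0
  node 10: h_left=0, h_right=-1, diff=1 [OK], height=1
  node 17: h_left=1, h_right=-1, diff=2 [FAIL (|1--1|=2 > 1)], height=2
  node 40: h_left=-1, h_right=-1, diff=0 [OK], height=0
  node 47: h_left=-1, h_right=-1, diff=0 [OK], height=0
  node 41: h_left=0, h_right=0, diff=0 [OK], height=1
  node 24: h_left=2, h_right=1, diff=1 [OK], height=3
  node 49: h_left=3, h_right=-1, diff=4 [FAIL (|3--1|=4 > 1)], height=4
Node 17 violates the condition: |1 - -1| = 2 > 1.
Result: Not balanced


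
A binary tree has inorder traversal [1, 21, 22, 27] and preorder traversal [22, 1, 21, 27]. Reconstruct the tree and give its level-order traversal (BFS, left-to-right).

Inorder:  [1, 21, 22, 27]
Preorder: [22, 1, 21, 27]
Algorithm: preorder visits root first, so consume preorder in order;
for each root, split the current inorder slice at that value into
left-subtree inorder and right-subtree inorder, then recurse.
Recursive splits:
  root=22; inorder splits into left=[1, 21], right=[27]
  root=1; inorder splits into left=[], right=[21]
  root=21; inorder splits into left=[], right=[]
  root=27; inorder splits into left=[], right=[]
Reconstructed level-order: [22, 1, 27, 21]


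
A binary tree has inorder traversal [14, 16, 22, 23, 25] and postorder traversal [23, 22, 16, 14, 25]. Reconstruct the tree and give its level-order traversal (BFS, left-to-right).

Inorder:   [14, 16, 22, 23, 25]
Postorder: [23, 22, 16, 14, 25]
Algorithm: postorder visits root last, so walk postorder right-to-left;
each value is the root of the current inorder slice — split it at that
value, recurse on the right subtree first, then the left.
Recursive splits:
  root=25; inorder splits into left=[14, 16, 22, 23], right=[]
  root=14; inorder splits into left=[], right=[16, 22, 23]
  root=16; inorder splits into left=[], right=[22, 23]
  root=22; inorder splits into left=[], right=[23]
  root=23; inorder splits into left=[], right=[]
Reconstructed level-order: [25, 14, 16, 22, 23]


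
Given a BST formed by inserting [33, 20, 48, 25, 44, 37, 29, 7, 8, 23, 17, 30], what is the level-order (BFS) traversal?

Tree insertion order: [33, 20, 48, 25, 44, 37, 29, 7, 8, 23, 17, 30]
Tree (level-order array): [33, 20, 48, 7, 25, 44, None, None, 8, 23, 29, 37, None, None, 17, None, None, None, 30]
BFS from the root, enqueuing left then right child of each popped node:
  queue [33] -> pop 33, enqueue [20, 48], visited so far: [33]
  queue [20, 48] -> pop 20, enqueue [7, 25], visited so far: [33, 20]
  queue [48, 7, 25] -> pop 48, enqueue [44], visited so far: [33, 20, 48]
  queue [7, 25, 44] -> pop 7, enqueue [8], visited so far: [33, 20, 48, 7]
  queue [25, 44, 8] -> pop 25, enqueue [23, 29], visited so far: [33, 20, 48, 7, 25]
  queue [44, 8, 23, 29] -> pop 44, enqueue [37], visited so far: [33, 20, 48, 7, 25, 44]
  queue [8, 23, 29, 37] -> pop 8, enqueue [17], visited so far: [33, 20, 48, 7, 25, 44, 8]
  queue [23, 29, 37, 17] -> pop 23, enqueue [none], visited so far: [33, 20, 48, 7, 25, 44, 8, 23]
  queue [29, 37, 17] -> pop 29, enqueue [30], visited so far: [33, 20, 48, 7, 25, 44, 8, 23, 29]
  queue [37, 17, 30] -> pop 37, enqueue [none], visited so far: [33, 20, 48, 7, 25, 44, 8, 23, 29, 37]
  queue [17, 30] -> pop 17, enqueue [none], visited so far: [33, 20, 48, 7, 25, 44, 8, 23, 29, 37, 17]
  queue [30] -> pop 30, enqueue [none], visited so far: [33, 20, 48, 7, 25, 44, 8, 23, 29, 37, 17, 30]
Result: [33, 20, 48, 7, 25, 44, 8, 23, 29, 37, 17, 30]


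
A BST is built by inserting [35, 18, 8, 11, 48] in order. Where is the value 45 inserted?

Starting tree (level order): [35, 18, 48, 8, None, None, None, None, 11]
Insertion path: 35 -> 48
Result: insert 45 as left child of 48
Final tree (level order): [35, 18, 48, 8, None, 45, None, None, 11]


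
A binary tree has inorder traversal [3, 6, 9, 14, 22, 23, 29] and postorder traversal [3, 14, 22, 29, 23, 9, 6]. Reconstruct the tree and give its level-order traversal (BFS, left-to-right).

Inorder:   [3, 6, 9, 14, 22, 23, 29]
Postorder: [3, 14, 22, 29, 23, 9, 6]
Algorithm: postorder visits root last, so walk postorder right-to-left;
each value is the root of the current inorder slice — split it at that
value, recurse on the right subtree first, then the left.
Recursive splits:
  root=6; inorder splits into left=[3], right=[9, 14, 22, 23, 29]
  root=9; inorder splits into left=[], right=[14, 22, 23, 29]
  root=23; inorder splits into left=[14, 22], right=[29]
  root=29; inorder splits into left=[], right=[]
  root=22; inorder splits into left=[14], right=[]
  root=14; inorder splits into left=[], right=[]
  root=3; inorder splits into left=[], right=[]
Reconstructed level-order: [6, 3, 9, 23, 22, 29, 14]


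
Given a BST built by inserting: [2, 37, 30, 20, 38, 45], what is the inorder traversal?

Tree insertion order: [2, 37, 30, 20, 38, 45]
Tree (level-order array): [2, None, 37, 30, 38, 20, None, None, 45]
Inorder traversal: [2, 20, 30, 37, 38, 45]


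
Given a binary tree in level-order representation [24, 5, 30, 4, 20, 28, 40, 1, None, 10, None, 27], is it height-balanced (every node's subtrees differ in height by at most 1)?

Tree (level-order array): [24, 5, 30, 4, 20, 28, 40, 1, None, 10, None, 27]
Definition: a tree is height-balanced if, at every node, |h(left) - h(right)| <= 1 (empty subtree has height -1).
Bottom-up per-node check:
  node 1: h_left=-1, h_right=-1, diff=0 [OK], height=0
  node 4: h_left=0, h_right=-1, diff=1 [OK], height=1
  node 10: h_left=-1, h_right=-1, diff=0 [OK], height=0
  node 20: h_left=0, h_right=-1, diff=1 [OK], height=1
  node 5: h_left=1, h_right=1, diff=0 [OK], height=2
  node 27: h_left=-1, h_right=-1, diff=0 [OK], height=0
  node 28: h_left=0, h_right=-1, diff=1 [OK], height=1
  node 40: h_left=-1, h_right=-1, diff=0 [OK], height=0
  node 30: h_left=1, h_right=0, diff=1 [OK], height=2
  node 24: h_left=2, h_right=2, diff=0 [OK], height=3
All nodes satisfy the balance condition.
Result: Balanced


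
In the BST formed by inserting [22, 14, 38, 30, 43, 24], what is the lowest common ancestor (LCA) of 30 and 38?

Tree insertion order: [22, 14, 38, 30, 43, 24]
Tree (level-order array): [22, 14, 38, None, None, 30, 43, 24]
In a BST, the LCA of p=30, q=38 is the first node v on the
root-to-leaf path with p <= v <= q (go left if both < v, right if both > v).
Walk from root:
  at 22: both 30 and 38 > 22, go right
  at 38: 30 <= 38 <= 38, this is the LCA
LCA = 38


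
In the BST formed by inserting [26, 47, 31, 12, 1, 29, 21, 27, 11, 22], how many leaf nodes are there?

Tree built from: [26, 47, 31, 12, 1, 29, 21, 27, 11, 22]
Tree (level-order array): [26, 12, 47, 1, 21, 31, None, None, 11, None, 22, 29, None, None, None, None, None, 27]
Rule: A leaf has 0 children.
Per-node child counts:
  node 26: 2 child(ren)
  node 12: 2 child(ren)
  node 1: 1 child(ren)
  node 11: 0 child(ren)
  node 21: 1 child(ren)
  node 22: 0 child(ren)
  node 47: 1 child(ren)
  node 31: 1 child(ren)
  node 29: 1 child(ren)
  node 27: 0 child(ren)
Matching nodes: [11, 22, 27]
Count of leaf nodes: 3


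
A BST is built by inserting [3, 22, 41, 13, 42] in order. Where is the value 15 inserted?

Starting tree (level order): [3, None, 22, 13, 41, None, None, None, 42]
Insertion path: 3 -> 22 -> 13
Result: insert 15 as right child of 13
Final tree (level order): [3, None, 22, 13, 41, None, 15, None, 42]


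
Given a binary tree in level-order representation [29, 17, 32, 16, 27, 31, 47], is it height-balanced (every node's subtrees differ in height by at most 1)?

Tree (level-order array): [29, 17, 32, 16, 27, 31, 47]
Definition: a tree is height-balanced if, at every node, |h(left) - h(right)| <= 1 (empty subtree has height -1).
Bottom-up per-node check:
  node 16: h_left=-1, h_right=-1, diff=0 [OK], height=0
  node 27: h_left=-1, h_right=-1, diff=0 [OK], height=0
  node 17: h_left=0, h_right=0, diff=0 [OK], height=1
  node 31: h_left=-1, h_right=-1, diff=0 [OK], height=0
  node 47: h_left=-1, h_right=-1, diff=0 [OK], height=0
  node 32: h_left=0, h_right=0, diff=0 [OK], height=1
  node 29: h_left=1, h_right=1, diff=0 [OK], height=2
All nodes satisfy the balance condition.
Result: Balanced


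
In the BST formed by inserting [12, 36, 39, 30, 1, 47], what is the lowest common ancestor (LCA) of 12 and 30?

Tree insertion order: [12, 36, 39, 30, 1, 47]
Tree (level-order array): [12, 1, 36, None, None, 30, 39, None, None, None, 47]
In a BST, the LCA of p=12, q=30 is the first node v on the
root-to-leaf path with p <= v <= q (go left if both < v, right if both > v).
Walk from root:
  at 12: 12 <= 12 <= 30, this is the LCA
LCA = 12


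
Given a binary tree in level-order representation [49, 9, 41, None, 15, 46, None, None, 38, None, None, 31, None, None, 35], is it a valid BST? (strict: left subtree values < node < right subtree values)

Level-order array: [49, 9, 41, None, 15, 46, None, None, 38, None, None, 31, None, None, 35]
Validate using subtree bounds (lo, hi): at each node, require lo < value < hi,
then recurse left with hi=value and right with lo=value.
Preorder trace (stopping at first violation):
  at node 49 with bounds (-inf, +inf): OK
  at node 9 with bounds (-inf, 49): OK
  at node 15 with bounds (9, 49): OK
  at node 38 with bounds (15, 49): OK
  at node 31 with bounds (15, 38): OK
  at node 35 with bounds (31, 38): OK
  at node 41 with bounds (49, +inf): VIOLATION
Node 41 violates its bound: not (49 < 41 < +inf).
Result: Not a valid BST


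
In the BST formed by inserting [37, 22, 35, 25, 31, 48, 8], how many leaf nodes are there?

Tree built from: [37, 22, 35, 25, 31, 48, 8]
Tree (level-order array): [37, 22, 48, 8, 35, None, None, None, None, 25, None, None, 31]
Rule: A leaf has 0 children.
Per-node child counts:
  node 37: 2 child(ren)
  node 22: 2 child(ren)
  node 8: 0 child(ren)
  node 35: 1 child(ren)
  node 25: 1 child(ren)
  node 31: 0 child(ren)
  node 48: 0 child(ren)
Matching nodes: [8, 31, 48]
Count of leaf nodes: 3


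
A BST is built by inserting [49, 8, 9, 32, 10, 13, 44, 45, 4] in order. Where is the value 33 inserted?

Starting tree (level order): [49, 8, None, 4, 9, None, None, None, 32, 10, 44, None, 13, None, 45]
Insertion path: 49 -> 8 -> 9 -> 32 -> 44
Result: insert 33 as left child of 44
Final tree (level order): [49, 8, None, 4, 9, None, None, None, 32, 10, 44, None, 13, 33, 45]


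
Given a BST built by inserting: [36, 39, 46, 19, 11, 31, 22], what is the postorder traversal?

Tree insertion order: [36, 39, 46, 19, 11, 31, 22]
Tree (level-order array): [36, 19, 39, 11, 31, None, 46, None, None, 22]
Postorder traversal: [11, 22, 31, 19, 46, 39, 36]


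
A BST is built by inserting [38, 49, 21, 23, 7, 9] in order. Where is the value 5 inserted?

Starting tree (level order): [38, 21, 49, 7, 23, None, None, None, 9]
Insertion path: 38 -> 21 -> 7
Result: insert 5 as left child of 7
Final tree (level order): [38, 21, 49, 7, 23, None, None, 5, 9]


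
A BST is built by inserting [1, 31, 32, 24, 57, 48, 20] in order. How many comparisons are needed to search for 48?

Search path for 48: 1 -> 31 -> 32 -> 57 -> 48
Found: True
Comparisons: 5


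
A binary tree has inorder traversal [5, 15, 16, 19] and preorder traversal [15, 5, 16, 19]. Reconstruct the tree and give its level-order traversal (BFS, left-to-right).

Inorder:  [5, 15, 16, 19]
Preorder: [15, 5, 16, 19]
Algorithm: preorder visits root first, so consume preorder in order;
for each root, split the current inorder slice at that value into
left-subtree inorder and right-subtree inorder, then recurse.
Recursive splits:
  root=15; inorder splits into left=[5], right=[16, 19]
  root=5; inorder splits into left=[], right=[]
  root=16; inorder splits into left=[], right=[19]
  root=19; inorder splits into left=[], right=[]
Reconstructed level-order: [15, 5, 16, 19]


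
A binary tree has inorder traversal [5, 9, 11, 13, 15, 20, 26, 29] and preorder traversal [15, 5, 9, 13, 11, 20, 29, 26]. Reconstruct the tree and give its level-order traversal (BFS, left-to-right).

Inorder:  [5, 9, 11, 13, 15, 20, 26, 29]
Preorder: [15, 5, 9, 13, 11, 20, 29, 26]
Algorithm: preorder visits root first, so consume preorder in order;
for each root, split the current inorder slice at that value into
left-subtree inorder and right-subtree inorder, then recurse.
Recursive splits:
  root=15; inorder splits into left=[5, 9, 11, 13], right=[20, 26, 29]
  root=5; inorder splits into left=[], right=[9, 11, 13]
  root=9; inorder splits into left=[], right=[11, 13]
  root=13; inorder splits into left=[11], right=[]
  root=11; inorder splits into left=[], right=[]
  root=20; inorder splits into left=[], right=[26, 29]
  root=29; inorder splits into left=[26], right=[]
  root=26; inorder splits into left=[], right=[]
Reconstructed level-order: [15, 5, 20, 9, 29, 13, 26, 11]


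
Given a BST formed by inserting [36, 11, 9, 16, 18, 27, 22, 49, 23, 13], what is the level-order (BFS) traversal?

Tree insertion order: [36, 11, 9, 16, 18, 27, 22, 49, 23, 13]
Tree (level-order array): [36, 11, 49, 9, 16, None, None, None, None, 13, 18, None, None, None, 27, 22, None, None, 23]
BFS from the root, enqueuing left then right child of each popped node:
  queue [36] -> pop 36, enqueue [11, 49], visited so far: [36]
  queue [11, 49] -> pop 11, enqueue [9, 16], visited so far: [36, 11]
  queue [49, 9, 16] -> pop 49, enqueue [none], visited so far: [36, 11, 49]
  queue [9, 16] -> pop 9, enqueue [none], visited so far: [36, 11, 49, 9]
  queue [16] -> pop 16, enqueue [13, 18], visited so far: [36, 11, 49, 9, 16]
  queue [13, 18] -> pop 13, enqueue [none], visited so far: [36, 11, 49, 9, 16, 13]
  queue [18] -> pop 18, enqueue [27], visited so far: [36, 11, 49, 9, 16, 13, 18]
  queue [27] -> pop 27, enqueue [22], visited so far: [36, 11, 49, 9, 16, 13, 18, 27]
  queue [22] -> pop 22, enqueue [23], visited so far: [36, 11, 49, 9, 16, 13, 18, 27, 22]
  queue [23] -> pop 23, enqueue [none], visited so far: [36, 11, 49, 9, 16, 13, 18, 27, 22, 23]
Result: [36, 11, 49, 9, 16, 13, 18, 27, 22, 23]


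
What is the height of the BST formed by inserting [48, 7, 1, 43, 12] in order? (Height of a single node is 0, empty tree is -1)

Insertion order: [48, 7, 1, 43, 12]
Tree (level-order array): [48, 7, None, 1, 43, None, None, 12]
Compute height bottom-up (empty subtree = -1):
  height(1) = 1 + max(-1, -1) = 0
  height(12) = 1 + max(-1, -1) = 0
  height(43) = 1 + max(0, -1) = 1
  height(7) = 1 + max(0, 1) = 2
  height(48) = 1 + max(2, -1) = 3
Height = 3


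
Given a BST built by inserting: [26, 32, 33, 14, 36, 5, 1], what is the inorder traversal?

Tree insertion order: [26, 32, 33, 14, 36, 5, 1]
Tree (level-order array): [26, 14, 32, 5, None, None, 33, 1, None, None, 36]
Inorder traversal: [1, 5, 14, 26, 32, 33, 36]


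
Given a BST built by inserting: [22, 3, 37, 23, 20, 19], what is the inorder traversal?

Tree insertion order: [22, 3, 37, 23, 20, 19]
Tree (level-order array): [22, 3, 37, None, 20, 23, None, 19]
Inorder traversal: [3, 19, 20, 22, 23, 37]


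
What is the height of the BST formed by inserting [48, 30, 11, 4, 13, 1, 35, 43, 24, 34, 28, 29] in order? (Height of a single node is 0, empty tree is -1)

Insertion order: [48, 30, 11, 4, 13, 1, 35, 43, 24, 34, 28, 29]
Tree (level-order array): [48, 30, None, 11, 35, 4, 13, 34, 43, 1, None, None, 24, None, None, None, None, None, None, None, 28, None, 29]
Compute height bottom-up (empty subtree = -1):
  height(1) = 1 + max(-1, -1) = 0
  height(4) = 1 + max(0, -1) = 1
  height(29) = 1 + max(-1, -1) = 0
  height(28) = 1 + max(-1, 0) = 1
  height(24) = 1 + max(-1, 1) = 2
  height(13) = 1 + max(-1, 2) = 3
  height(11) = 1 + max(1, 3) = 4
  height(34) = 1 + max(-1, -1) = 0
  height(43) = 1 + max(-1, -1) = 0
  height(35) = 1 + max(0, 0) = 1
  height(30) = 1 + max(4, 1) = 5
  height(48) = 1 + max(5, -1) = 6
Height = 6


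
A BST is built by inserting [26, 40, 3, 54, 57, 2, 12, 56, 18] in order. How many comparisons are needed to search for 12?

Search path for 12: 26 -> 3 -> 12
Found: True
Comparisons: 3


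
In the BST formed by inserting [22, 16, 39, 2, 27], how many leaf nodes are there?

Tree built from: [22, 16, 39, 2, 27]
Tree (level-order array): [22, 16, 39, 2, None, 27]
Rule: A leaf has 0 children.
Per-node child counts:
  node 22: 2 child(ren)
  node 16: 1 child(ren)
  node 2: 0 child(ren)
  node 39: 1 child(ren)
  node 27: 0 child(ren)
Matching nodes: [2, 27]
Count of leaf nodes: 2


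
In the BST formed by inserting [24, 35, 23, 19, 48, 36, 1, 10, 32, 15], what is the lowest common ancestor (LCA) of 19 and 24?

Tree insertion order: [24, 35, 23, 19, 48, 36, 1, 10, 32, 15]
Tree (level-order array): [24, 23, 35, 19, None, 32, 48, 1, None, None, None, 36, None, None, 10, None, None, None, 15]
In a BST, the LCA of p=19, q=24 is the first node v on the
root-to-leaf path with p <= v <= q (go left if both < v, right if both > v).
Walk from root:
  at 24: 19 <= 24 <= 24, this is the LCA
LCA = 24


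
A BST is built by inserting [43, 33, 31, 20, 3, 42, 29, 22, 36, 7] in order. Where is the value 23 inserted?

Starting tree (level order): [43, 33, None, 31, 42, 20, None, 36, None, 3, 29, None, None, None, 7, 22]
Insertion path: 43 -> 33 -> 31 -> 20 -> 29 -> 22
Result: insert 23 as right child of 22
Final tree (level order): [43, 33, None, 31, 42, 20, None, 36, None, 3, 29, None, None, None, 7, 22, None, None, None, None, 23]


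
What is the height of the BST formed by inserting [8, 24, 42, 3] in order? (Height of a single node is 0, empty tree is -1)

Insertion order: [8, 24, 42, 3]
Tree (level-order array): [8, 3, 24, None, None, None, 42]
Compute height bottom-up (empty subtree = -1):
  height(3) = 1 + max(-1, -1) = 0
  height(42) = 1 + max(-1, -1) = 0
  height(24) = 1 + max(-1, 0) = 1
  height(8) = 1 + max(0, 1) = 2
Height = 2


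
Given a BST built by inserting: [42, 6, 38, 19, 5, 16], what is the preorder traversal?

Tree insertion order: [42, 6, 38, 19, 5, 16]
Tree (level-order array): [42, 6, None, 5, 38, None, None, 19, None, 16]
Preorder traversal: [42, 6, 5, 38, 19, 16]


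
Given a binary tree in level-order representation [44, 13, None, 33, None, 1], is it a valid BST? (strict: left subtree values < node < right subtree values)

Level-order array: [44, 13, None, 33, None, 1]
Validate using subtree bounds (lo, hi): at each node, require lo < value < hi,
then recurse left with hi=value and right with lo=value.
Preorder trace (stopping at first violation):
  at node 44 with bounds (-inf, +inf): OK
  at node 13 with bounds (-inf, 44): OK
  at node 33 with bounds (-inf, 13): VIOLATION
Node 33 violates its bound: not (-inf < 33 < 13).
Result: Not a valid BST


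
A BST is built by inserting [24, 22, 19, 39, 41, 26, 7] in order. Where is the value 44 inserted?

Starting tree (level order): [24, 22, 39, 19, None, 26, 41, 7]
Insertion path: 24 -> 39 -> 41
Result: insert 44 as right child of 41
Final tree (level order): [24, 22, 39, 19, None, 26, 41, 7, None, None, None, None, 44]


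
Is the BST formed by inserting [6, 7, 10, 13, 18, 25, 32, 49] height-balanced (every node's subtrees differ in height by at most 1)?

Tree (level-order array): [6, None, 7, None, 10, None, 13, None, 18, None, 25, None, 32, None, 49]
Definition: a tree is height-balanced if, at every node, |h(left) - h(right)| <= 1 (empty subtree has height -1).
Bottom-up per-node check:
  node 49: h_left=-1, h_right=-1, diff=0 [OK], height=0
  node 32: h_left=-1, h_right=0, diff=1 [OK], height=1
  node 25: h_left=-1, h_right=1, diff=2 [FAIL (|-1-1|=2 > 1)], height=2
  node 18: h_left=-1, h_right=2, diff=3 [FAIL (|-1-2|=3 > 1)], height=3
  node 13: h_left=-1, h_right=3, diff=4 [FAIL (|-1-3|=4 > 1)], height=4
  node 10: h_left=-1, h_right=4, diff=5 [FAIL (|-1-4|=5 > 1)], height=5
  node 7: h_left=-1, h_right=5, diff=6 [FAIL (|-1-5|=6 > 1)], height=6
  node 6: h_left=-1, h_right=6, diff=7 [FAIL (|-1-6|=7 > 1)], height=7
Node 25 violates the condition: |-1 - 1| = 2 > 1.
Result: Not balanced


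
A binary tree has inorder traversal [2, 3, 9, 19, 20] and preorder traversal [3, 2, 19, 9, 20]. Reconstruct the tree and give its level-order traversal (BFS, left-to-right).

Inorder:  [2, 3, 9, 19, 20]
Preorder: [3, 2, 19, 9, 20]
Algorithm: preorder visits root first, so consume preorder in order;
for each root, split the current inorder slice at that value into
left-subtree inorder and right-subtree inorder, then recurse.
Recursive splits:
  root=3; inorder splits into left=[2], right=[9, 19, 20]
  root=2; inorder splits into left=[], right=[]
  root=19; inorder splits into left=[9], right=[20]
  root=9; inorder splits into left=[], right=[]
  root=20; inorder splits into left=[], right=[]
Reconstructed level-order: [3, 2, 19, 9, 20]


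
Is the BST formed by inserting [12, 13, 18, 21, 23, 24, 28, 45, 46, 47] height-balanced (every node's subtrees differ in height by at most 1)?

Tree (level-order array): [12, None, 13, None, 18, None, 21, None, 23, None, 24, None, 28, None, 45, None, 46, None, 47]
Definition: a tree is height-balanced if, at every node, |h(left) - h(right)| <= 1 (empty subtree has height -1).
Bottom-up per-node check:
  node 47: h_left=-1, h_right=-1, diff=0 [OK], height=0
  node 46: h_left=-1, h_right=0, diff=1 [OK], height=1
  node 45: h_left=-1, h_right=1, diff=2 [FAIL (|-1-1|=2 > 1)], height=2
  node 28: h_left=-1, h_right=2, diff=3 [FAIL (|-1-2|=3 > 1)], height=3
  node 24: h_left=-1, h_right=3, diff=4 [FAIL (|-1-3|=4 > 1)], height=4
  node 23: h_left=-1, h_right=4, diff=5 [FAIL (|-1-4|=5 > 1)], height=5
  node 21: h_left=-1, h_right=5, diff=6 [FAIL (|-1-5|=6 > 1)], height=6
  node 18: h_left=-1, h_right=6, diff=7 [FAIL (|-1-6|=7 > 1)], height=7
  node 13: h_left=-1, h_right=7, diff=8 [FAIL (|-1-7|=8 > 1)], height=8
  node 12: h_left=-1, h_right=8, diff=9 [FAIL (|-1-8|=9 > 1)], height=9
Node 45 violates the condition: |-1 - 1| = 2 > 1.
Result: Not balanced


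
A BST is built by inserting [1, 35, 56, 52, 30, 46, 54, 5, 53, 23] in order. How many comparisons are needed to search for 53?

Search path for 53: 1 -> 35 -> 56 -> 52 -> 54 -> 53
Found: True
Comparisons: 6


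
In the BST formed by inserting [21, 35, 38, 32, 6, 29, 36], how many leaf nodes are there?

Tree built from: [21, 35, 38, 32, 6, 29, 36]
Tree (level-order array): [21, 6, 35, None, None, 32, 38, 29, None, 36]
Rule: A leaf has 0 children.
Per-node child counts:
  node 21: 2 child(ren)
  node 6: 0 child(ren)
  node 35: 2 child(ren)
  node 32: 1 child(ren)
  node 29: 0 child(ren)
  node 38: 1 child(ren)
  node 36: 0 child(ren)
Matching nodes: [6, 29, 36]
Count of leaf nodes: 3


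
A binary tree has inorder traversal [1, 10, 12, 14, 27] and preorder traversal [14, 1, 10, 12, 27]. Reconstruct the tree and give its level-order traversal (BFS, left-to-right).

Inorder:  [1, 10, 12, 14, 27]
Preorder: [14, 1, 10, 12, 27]
Algorithm: preorder visits root first, so consume preorder in order;
for each root, split the current inorder slice at that value into
left-subtree inorder and right-subtree inorder, then recurse.
Recursive splits:
  root=14; inorder splits into left=[1, 10, 12], right=[27]
  root=1; inorder splits into left=[], right=[10, 12]
  root=10; inorder splits into left=[], right=[12]
  root=12; inorder splits into left=[], right=[]
  root=27; inorder splits into left=[], right=[]
Reconstructed level-order: [14, 1, 27, 10, 12]


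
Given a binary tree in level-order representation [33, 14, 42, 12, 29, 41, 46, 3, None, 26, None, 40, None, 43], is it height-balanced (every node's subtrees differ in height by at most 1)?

Tree (level-order array): [33, 14, 42, 12, 29, 41, 46, 3, None, 26, None, 40, None, 43]
Definition: a tree is height-balanced if, at every node, |h(left) - h(right)| <= 1 (empty subtree has height -1).
Bottom-up per-node check:
  node 3: h_left=-1, h_right=-1, diff=0 [OK], height=0
  node 12: h_left=0, h_right=-1, diff=1 [OK], height=1
  node 26: h_left=-1, h_right=-1, diff=0 [OK], height=0
  node 29: h_left=0, h_right=-1, diff=1 [OK], height=1
  node 14: h_left=1, h_right=1, diff=0 [OK], height=2
  node 40: h_left=-1, h_right=-1, diff=0 [OK], height=0
  node 41: h_left=0, h_right=-1, diff=1 [OK], height=1
  node 43: h_left=-1, h_right=-1, diff=0 [OK], height=0
  node 46: h_left=0, h_right=-1, diff=1 [OK], height=1
  node 42: h_left=1, h_right=1, diff=0 [OK], height=2
  node 33: h_left=2, h_right=2, diff=0 [OK], height=3
All nodes satisfy the balance condition.
Result: Balanced


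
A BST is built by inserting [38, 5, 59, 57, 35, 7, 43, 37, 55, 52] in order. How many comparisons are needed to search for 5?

Search path for 5: 38 -> 5
Found: True
Comparisons: 2


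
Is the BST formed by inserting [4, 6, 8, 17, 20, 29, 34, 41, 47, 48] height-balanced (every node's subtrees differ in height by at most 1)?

Tree (level-order array): [4, None, 6, None, 8, None, 17, None, 20, None, 29, None, 34, None, 41, None, 47, None, 48]
Definition: a tree is height-balanced if, at every node, |h(left) - h(right)| <= 1 (empty subtree has height -1).
Bottom-up per-node check:
  node 48: h_left=-1, h_right=-1, diff=0 [OK], height=0
  node 47: h_left=-1, h_right=0, diff=1 [OK], height=1
  node 41: h_left=-1, h_right=1, diff=2 [FAIL (|-1-1|=2 > 1)], height=2
  node 34: h_left=-1, h_right=2, diff=3 [FAIL (|-1-2|=3 > 1)], height=3
  node 29: h_left=-1, h_right=3, diff=4 [FAIL (|-1-3|=4 > 1)], height=4
  node 20: h_left=-1, h_right=4, diff=5 [FAIL (|-1-4|=5 > 1)], height=5
  node 17: h_left=-1, h_right=5, diff=6 [FAIL (|-1-5|=6 > 1)], height=6
  node 8: h_left=-1, h_right=6, diff=7 [FAIL (|-1-6|=7 > 1)], height=7
  node 6: h_left=-1, h_right=7, diff=8 [FAIL (|-1-7|=8 > 1)], height=8
  node 4: h_left=-1, h_right=8, diff=9 [FAIL (|-1-8|=9 > 1)], height=9
Node 41 violates the condition: |-1 - 1| = 2 > 1.
Result: Not balanced


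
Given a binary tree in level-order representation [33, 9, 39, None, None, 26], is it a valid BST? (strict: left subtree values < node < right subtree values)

Level-order array: [33, 9, 39, None, None, 26]
Validate using subtree bounds (lo, hi): at each node, require lo < value < hi,
then recurse left with hi=value and right with lo=value.
Preorder trace (stopping at first violation):
  at node 33 with bounds (-inf, +inf): OK
  at node 9 with bounds (-inf, 33): OK
  at node 39 with bounds (33, +inf): OK
  at node 26 with bounds (33, 39): VIOLATION
Node 26 violates its bound: not (33 < 26 < 39).
Result: Not a valid BST


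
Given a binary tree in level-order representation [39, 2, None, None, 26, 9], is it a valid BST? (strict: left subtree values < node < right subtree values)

Level-order array: [39, 2, None, None, 26, 9]
Validate using subtree bounds (lo, hi): at each node, require lo < value < hi,
then recurse left with hi=value and right with lo=value.
Preorder trace (stopping at first violation):
  at node 39 with bounds (-inf, +inf): OK
  at node 2 with bounds (-inf, 39): OK
  at node 26 with bounds (2, 39): OK
  at node 9 with bounds (2, 26): OK
No violation found at any node.
Result: Valid BST


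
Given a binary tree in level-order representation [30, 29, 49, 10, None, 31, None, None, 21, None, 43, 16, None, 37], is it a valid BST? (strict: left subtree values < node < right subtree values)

Level-order array: [30, 29, 49, 10, None, 31, None, None, 21, None, 43, 16, None, 37]
Validate using subtree bounds (lo, hi): at each node, require lo < value < hi,
then recurse left with hi=value and right with lo=value.
Preorder trace (stopping at first violation):
  at node 30 with bounds (-inf, +inf): OK
  at node 29 with bounds (-inf, 30): OK
  at node 10 with bounds (-inf, 29): OK
  at node 21 with bounds (10, 29): OK
  at node 16 with bounds (10, 21): OK
  at node 49 with bounds (30, +inf): OK
  at node 31 with bounds (30, 49): OK
  at node 43 with bounds (31, 49): OK
  at node 37 with bounds (31, 43): OK
No violation found at any node.
Result: Valid BST


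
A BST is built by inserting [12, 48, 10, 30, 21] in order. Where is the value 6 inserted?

Starting tree (level order): [12, 10, 48, None, None, 30, None, 21]
Insertion path: 12 -> 10
Result: insert 6 as left child of 10
Final tree (level order): [12, 10, 48, 6, None, 30, None, None, None, 21]


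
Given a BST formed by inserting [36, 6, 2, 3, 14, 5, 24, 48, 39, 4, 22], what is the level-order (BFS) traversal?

Tree insertion order: [36, 6, 2, 3, 14, 5, 24, 48, 39, 4, 22]
Tree (level-order array): [36, 6, 48, 2, 14, 39, None, None, 3, None, 24, None, None, None, 5, 22, None, 4]
BFS from the root, enqueuing left then right child of each popped node:
  queue [36] -> pop 36, enqueue [6, 48], visited so far: [36]
  queue [6, 48] -> pop 6, enqueue [2, 14], visited so far: [36, 6]
  queue [48, 2, 14] -> pop 48, enqueue [39], visited so far: [36, 6, 48]
  queue [2, 14, 39] -> pop 2, enqueue [3], visited so far: [36, 6, 48, 2]
  queue [14, 39, 3] -> pop 14, enqueue [24], visited so far: [36, 6, 48, 2, 14]
  queue [39, 3, 24] -> pop 39, enqueue [none], visited so far: [36, 6, 48, 2, 14, 39]
  queue [3, 24] -> pop 3, enqueue [5], visited so far: [36, 6, 48, 2, 14, 39, 3]
  queue [24, 5] -> pop 24, enqueue [22], visited so far: [36, 6, 48, 2, 14, 39, 3, 24]
  queue [5, 22] -> pop 5, enqueue [4], visited so far: [36, 6, 48, 2, 14, 39, 3, 24, 5]
  queue [22, 4] -> pop 22, enqueue [none], visited so far: [36, 6, 48, 2, 14, 39, 3, 24, 5, 22]
  queue [4] -> pop 4, enqueue [none], visited so far: [36, 6, 48, 2, 14, 39, 3, 24, 5, 22, 4]
Result: [36, 6, 48, 2, 14, 39, 3, 24, 5, 22, 4]


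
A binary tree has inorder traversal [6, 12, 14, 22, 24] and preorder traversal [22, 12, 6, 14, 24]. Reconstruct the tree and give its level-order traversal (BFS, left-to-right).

Inorder:  [6, 12, 14, 22, 24]
Preorder: [22, 12, 6, 14, 24]
Algorithm: preorder visits root first, so consume preorder in order;
for each root, split the current inorder slice at that value into
left-subtree inorder and right-subtree inorder, then recurse.
Recursive splits:
  root=22; inorder splits into left=[6, 12, 14], right=[24]
  root=12; inorder splits into left=[6], right=[14]
  root=6; inorder splits into left=[], right=[]
  root=14; inorder splits into left=[], right=[]
  root=24; inorder splits into left=[], right=[]
Reconstructed level-order: [22, 12, 24, 6, 14]


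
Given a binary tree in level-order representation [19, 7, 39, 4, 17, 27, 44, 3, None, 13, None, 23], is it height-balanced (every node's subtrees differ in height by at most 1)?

Tree (level-order array): [19, 7, 39, 4, 17, 27, 44, 3, None, 13, None, 23]
Definition: a tree is height-balanced if, at every node, |h(left) - h(right)| <= 1 (empty subtree has height -1).
Bottom-up per-node check:
  node 3: h_left=-1, h_right=-1, diff=0 [OK], height=0
  node 4: h_left=0, h_right=-1, diff=1 [OK], height=1
  node 13: h_left=-1, h_right=-1, diff=0 [OK], height=0
  node 17: h_left=0, h_right=-1, diff=1 [OK], height=1
  node 7: h_left=1, h_right=1, diff=0 [OK], height=2
  node 23: h_left=-1, h_right=-1, diff=0 [OK], height=0
  node 27: h_left=0, h_right=-1, diff=1 [OK], height=1
  node 44: h_left=-1, h_right=-1, diff=0 [OK], height=0
  node 39: h_left=1, h_right=0, diff=1 [OK], height=2
  node 19: h_left=2, h_right=2, diff=0 [OK], height=3
All nodes satisfy the balance condition.
Result: Balanced
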